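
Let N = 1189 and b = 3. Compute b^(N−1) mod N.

3^1 ≡ 3 (mod 1189)
3^2 ≡ 3^2 = 9 ≡ 9 (mod 1189)
3^4 ≡ 9^2 = 81 ≡ 81 (mod 1189)
3^8 ≡ 81^2 = 6561 ≡ 616 (mod 1189)
3^16 ≡ 616^2 = 379456 ≡ 165 (mod 1189)
3^32 ≡ 165^2 = 27225 ≡ 1067 (mod 1189)
3^64 ≡ 1067^2 = 1138489 ≡ 616 (mod 1189)
3^128 ≡ 616^2 = 379456 ≡ 165 (mod 1189)
3^256 ≡ 165^2 = 27225 ≡ 1067 (mod 1189)
3^512 ≡ 1067^2 = 1138489 ≡ 616 (mod 1189)
3^1024 ≡ 616^2 = 379456 ≡ 165 (mod 1189)
1188 = 1024 + 128 + 32 + 4 in binary powers of 2.
So 3^1188 ≡ 165 · 165 · 1067 · 81 ≡ 1147 (mod 1189).
Since 1147 ≠ 1, base 3 is a Fermat witness: 1189 is composite.

1147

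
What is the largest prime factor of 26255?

26255 = 5 · 5251
5251 = 59 · 89
89 is prime.
So 26255 = 5 · 59 · 89; the largest prime factor is 89.

89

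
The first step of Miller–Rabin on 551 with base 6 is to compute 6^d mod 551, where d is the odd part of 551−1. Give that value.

138

551 − 1 = 550 = 2^1 · 275, so d = 275.
6^1 ≡ 6 (mod 551)
6^2 ≡ 6^2 = 36 ≡ 36 (mod 551)
6^4 ≡ 36^2 = 1296 ≡ 194 (mod 551)
6^8 ≡ 194^2 = 37636 ≡ 168 (mod 551)
6^16 ≡ 168^2 = 28224 ≡ 123 (mod 551)
6^32 ≡ 123^2 = 15129 ≡ 252 (mod 551)
6^64 ≡ 252^2 = 63504 ≡ 139 (mod 551)
6^128 ≡ 139^2 = 19321 ≡ 36 (mod 551)
6^256 ≡ 36^2 = 1296 ≡ 194 (mod 551)
275 = 256 + 16 + 2 + 1 in binary powers of 2.
So 6^275 ≡ 194 · 123 · 36 · 6 ≡ 138 (mod 551).
Squaring chain: 138; never reaches −1, so base 6 is a Miller–Rabin witness that 551 is composite.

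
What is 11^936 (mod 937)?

11^1 ≡ 11 (mod 937)
11^2 ≡ 11^2 = 121 ≡ 121 (mod 937)
11^4 ≡ 121^2 = 14641 ≡ 586 (mod 937)
11^8 ≡ 586^2 = 343396 ≡ 454 (mod 937)
11^16 ≡ 454^2 = 206116 ≡ 913 (mod 937)
11^32 ≡ 913^2 = 833569 ≡ 576 (mod 937)
11^64 ≡ 576^2 = 331776 ≡ 78 (mod 937)
11^128 ≡ 78^2 = 6084 ≡ 462 (mod 937)
11^256 ≡ 462^2 = 213444 ≡ 745 (mod 937)
11^512 ≡ 745^2 = 555025 ≡ 321 (mod 937)
936 = 512 + 256 + 128 + 32 + 8 in binary powers of 2.
So 11^936 ≡ 321 · 745 · 462 · 576 · 454 ≡ 1 (mod 937).
Since the result is 1, base 11 gives no evidence that 937 is composite.

1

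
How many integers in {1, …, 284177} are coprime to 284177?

Factor: 284177 = 31 · 89 · 103.
φ(284177) = (31−1) · (89−1) · (103−1) = 30 · 88 · 102 = 269280.

269280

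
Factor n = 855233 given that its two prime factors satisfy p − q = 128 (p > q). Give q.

863

Since p = q + 128, we have 855233 = q(q + 128), so q² + 128q − 855233 = 0.
Discriminant: 128² + 4·855233 = 16384 + 3420932 = 3437316; √3437316 = 1854.
q = (−128 + 1854)/2 = 863, and p = q + 128 = 991.
Check: 863 · 991 = 855233.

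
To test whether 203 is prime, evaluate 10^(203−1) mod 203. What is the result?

109

10^1 ≡ 10 (mod 203)
10^2 ≡ 10^2 = 100 ≡ 100 (mod 203)
10^4 ≡ 100^2 = 10000 ≡ 53 (mod 203)
10^8 ≡ 53^2 = 2809 ≡ 170 (mod 203)
10^16 ≡ 170^2 = 28900 ≡ 74 (mod 203)
10^32 ≡ 74^2 = 5476 ≡ 198 (mod 203)
10^64 ≡ 198^2 = 39204 ≡ 25 (mod 203)
10^128 ≡ 25^2 = 625 ≡ 16 (mod 203)
202 = 128 + 64 + 8 + 2 in binary powers of 2.
So 10^202 ≡ 16 · 25 · 170 · 100 ≡ 109 (mod 203).
Since 109 ≠ 1, base 10 is a Fermat witness: 203 is composite.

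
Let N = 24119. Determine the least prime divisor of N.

24119 is odd.
Digit sum 17, not divisible by 3.
Ends in 9: not divisible by 5.
7: 24119 = 7·3445 + 4
11: 24119 = 11·2192 + 7
13: 24119 = 13·1855 + 4
17: 24119 = 17·1418 + 13
19: 24119 = 19·1269 + 8
23: 24119 = 23·1048 + 15
29: 24119 = 29·831 + 20
31: 24119 = 31·778 + 1
37: 24119 = 37·651 + 32
41: 24119 = 41·588 + 11
43: 24119 = 43·560 + 39
47: 24119 = 47·513 + 8
53: 24119 = 53·455 + 4
59: 24119 = 59·408 + 47
61: 24119 = 61·395 + 24
67: 24119 = 67·359 + 66
71: 24119 = 71·339 + 50
73: 24119 = 73·330 + 29
79: 24119 = 79·305 + 24
83: 24119 = 83·290 + 49
89: 24119 = 89·271

89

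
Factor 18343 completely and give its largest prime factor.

83

18343 = 13 · 1411
1411 = 17 · 83
83 is prime.
So 18343 = 13 · 17 · 83; the largest prime factor is 83.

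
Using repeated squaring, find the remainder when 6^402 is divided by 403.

6^1 ≡ 6 (mod 403)
6^2 ≡ 6^2 = 36 ≡ 36 (mod 403)
6^4 ≡ 36^2 = 1296 ≡ 87 (mod 403)
6^8 ≡ 87^2 = 7569 ≡ 315 (mod 403)
6^16 ≡ 315^2 = 99225 ≡ 87 (mod 403)
6^32 ≡ 87^2 = 7569 ≡ 315 (mod 403)
6^64 ≡ 315^2 = 99225 ≡ 87 (mod 403)
6^128 ≡ 87^2 = 7569 ≡ 315 (mod 403)
6^256 ≡ 315^2 = 99225 ≡ 87 (mod 403)
402 = 256 + 128 + 16 + 2 in binary powers of 2.
So 6^402 ≡ 87 · 315 · 87 · 36 ≡ 311 (mod 403).
Since 311 ≠ 1, base 6 is a Fermat witness: 403 is composite.

311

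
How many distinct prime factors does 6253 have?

2

6253 = 13^2 · 37
6253 = 13^2 · 37, which has 2 distinct prime factors.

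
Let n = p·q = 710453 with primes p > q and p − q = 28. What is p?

857

Since p = q + 28, we have 710453 = q(q + 28), so q² + 28q − 710453 = 0.
Discriminant: 28² + 4·710453 = 784 + 2841812 = 2842596; √2842596 = 1686.
q = (−28 + 1686)/2 = 829, and p = q + 28 = 857.
Check: 829 · 857 = 710453.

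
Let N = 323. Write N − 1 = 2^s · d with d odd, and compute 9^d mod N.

323 − 1 = 322 = 2^1 · 161, so d = 161.
9^1 ≡ 9 (mod 323)
9^2 ≡ 9^2 = 81 ≡ 81 (mod 323)
9^4 ≡ 81^2 = 6561 ≡ 101 (mod 323)
9^8 ≡ 101^2 = 10201 ≡ 188 (mod 323)
9^16 ≡ 188^2 = 35344 ≡ 137 (mod 323)
9^32 ≡ 137^2 = 18769 ≡ 35 (mod 323)
9^64 ≡ 35^2 = 1225 ≡ 256 (mod 323)
9^128 ≡ 256^2 = 65536 ≡ 290 (mod 323)
161 = 128 + 32 + 1 in binary powers of 2.
So 9^161 ≡ 290 · 35 · 9 ≡ 264 (mod 323).
Squaring chain: 264; never reaches −1, so base 9 is a Miller–Rabin witness that 323 is composite.

264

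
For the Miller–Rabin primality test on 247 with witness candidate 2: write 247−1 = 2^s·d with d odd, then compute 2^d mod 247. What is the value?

247 − 1 = 246 = 2^1 · 123, so d = 123.
2^1 ≡ 2 (mod 247)
2^2 ≡ 2^2 = 4 ≡ 4 (mod 247)
2^4 ≡ 4^2 = 16 ≡ 16 (mod 247)
2^8 ≡ 16^2 = 256 ≡ 9 (mod 247)
2^16 ≡ 9^2 = 81 ≡ 81 (mod 247)
2^32 ≡ 81^2 = 6561 ≡ 139 (mod 247)
2^64 ≡ 139^2 = 19321 ≡ 55 (mod 247)
123 = 64 + 32 + 16 + 8 + 2 + 1 in binary powers of 2.
So 2^123 ≡ 55 · 139 · 81 · 9 · 4 · 2 ≡ 164 (mod 247).
Squaring chain: 164; never reaches −1, so base 2 is a Miller–Rabin witness that 247 is composite.

164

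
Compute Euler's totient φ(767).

Factor: 767 = 13 · 59.
φ(767) = (13−1) · (59−1) = 12 · 58 = 696.

696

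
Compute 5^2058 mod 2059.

1190

5^1 ≡ 5 (mod 2059)
5^2 ≡ 5^2 = 25 ≡ 25 (mod 2059)
5^4 ≡ 25^2 = 625 ≡ 625 (mod 2059)
5^8 ≡ 625^2 = 390625 ≡ 1474 (mod 2059)
5^16 ≡ 1474^2 = 2172676 ≡ 431 (mod 2059)
5^32 ≡ 431^2 = 185761 ≡ 451 (mod 2059)
5^64 ≡ 451^2 = 203401 ≡ 1619 (mod 2059)
5^128 ≡ 1619^2 = 2621161 ≡ 54 (mod 2059)
5^256 ≡ 54^2 = 2916 ≡ 857 (mod 2059)
5^512 ≡ 857^2 = 734449 ≡ 1445 (mod 2059)
5^1024 ≡ 1445^2 = 2088025 ≡ 199 (mod 2059)
5^2048 ≡ 199^2 = 39601 ≡ 480 (mod 2059)
2058 = 2048 + 8 + 2 in binary powers of 2.
So 5^2058 ≡ 480 · 1474 · 25 ≡ 1190 (mod 2059).
Since 1190 ≠ 1, base 5 is a Fermat witness: 2059 is composite.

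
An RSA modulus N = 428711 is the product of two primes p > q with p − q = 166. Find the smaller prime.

Since p = q + 166, we have 428711 = q(q + 166), so q² + 166q − 428711 = 0.
Discriminant: 166² + 4·428711 = 27556 + 1714844 = 1742400; √1742400 = 1320.
q = (−166 + 1320)/2 = 577, and p = q + 166 = 743.
Check: 577 · 743 = 428711.

577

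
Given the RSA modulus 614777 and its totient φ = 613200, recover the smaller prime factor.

701

φ(n) = (p−1)(q−1) = n − (p+q) + 1, so p + q = 614777 − 613200 + 1 = 1578.
p and q are the roots of t² − 1578t + 614777 = 0.
Discriminant: 1578² − 4·614777 = 2490084 − 2459108 = 30976; √30976 = 176.
q = (1578 − 176)/2 = 701, p = (1578 + 176)/2 = 877.
Check: 701 · 877 = 614777.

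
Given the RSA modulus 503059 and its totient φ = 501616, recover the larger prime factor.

φ(n) = (p−1)(q−1) = n − (p+q) + 1, so p + q = 503059 − 501616 + 1 = 1444.
p and q are the roots of t² − 1444t + 503059 = 0.
Discriminant: 1444² − 4·503059 = 2085136 − 2012236 = 72900; √72900 = 270.
q = (1444 − 270)/2 = 587, p = (1444 + 270)/2 = 857.
Check: 587 · 857 = 503059.

857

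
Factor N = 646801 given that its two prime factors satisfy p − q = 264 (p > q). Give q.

683

Since p = q + 264, we have 646801 = q(q + 264), so q² + 264q − 646801 = 0.
Discriminant: 264² + 4·646801 = 69696 + 2587204 = 2656900; √2656900 = 1630.
q = (−264 + 1630)/2 = 683, and p = q + 264 = 947.
Check: 683 · 947 = 646801.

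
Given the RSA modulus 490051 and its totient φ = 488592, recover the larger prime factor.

937

φ(n) = (p−1)(q−1) = n − (p+q) + 1, so p + q = 490051 − 488592 + 1 = 1460.
p and q are the roots of t² − 1460t + 490051 = 0.
Discriminant: 1460² − 4·490051 = 2131600 − 1960204 = 171396; √171396 = 414.
q = (1460 − 414)/2 = 523, p = (1460 + 414)/2 = 937.
Check: 523 · 937 = 490051.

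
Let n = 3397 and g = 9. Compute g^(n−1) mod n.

9^1 ≡ 9 (mod 3397)
9^2 ≡ 9^2 = 81 ≡ 81 (mod 3397)
9^4 ≡ 81^2 = 6561 ≡ 3164 (mod 3397)
9^8 ≡ 3164^2 = 10010896 ≡ 3334 (mod 3397)
9^16 ≡ 3334^2 = 11115556 ≡ 572 (mod 3397)
9^32 ≡ 572^2 = 327184 ≡ 1072 (mod 3397)
9^64 ≡ 1072^2 = 1149184 ≡ 998 (mod 3397)
9^128 ≡ 998^2 = 996004 ≡ 683 (mod 3397)
9^256 ≡ 683^2 = 466489 ≡ 1100 (mod 3397)
9^512 ≡ 1100^2 = 1210000 ≡ 668 (mod 3397)
9^1024 ≡ 668^2 = 446224 ≡ 1217 (mod 3397)
9^2048 ≡ 1217^2 = 1481089 ≡ 3394 (mod 3397)
3396 = 2048 + 1024 + 256 + 64 + 4 in binary powers of 2.
So 9^3396 ≡ 3394 · 1217 · 1100 · 998 · 3164 ≡ 97 (mod 3397).
Since 97 ≠ 1, base 9 is a Fermat witness: 3397 is composite.

97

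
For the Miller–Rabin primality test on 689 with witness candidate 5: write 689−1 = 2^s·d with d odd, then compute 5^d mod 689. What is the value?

359

689 − 1 = 688 = 2^4 · 43, so d = 43.
5^1 ≡ 5 (mod 689)
5^2 ≡ 5^2 = 25 ≡ 25 (mod 689)
5^4 ≡ 25^2 = 625 ≡ 625 (mod 689)
5^8 ≡ 625^2 = 390625 ≡ 651 (mod 689)
5^16 ≡ 651^2 = 423801 ≡ 66 (mod 689)
5^32 ≡ 66^2 = 4356 ≡ 222 (mod 689)
43 = 32 + 8 + 2 + 1 in binary powers of 2.
So 5^43 ≡ 222 · 651 · 25 · 5 ≡ 359 (mod 689).
Squaring chain: 359 → 38 → 66 → 222; never reaches −1, so base 5 is a Miller–Rabin witness that 689 is composite.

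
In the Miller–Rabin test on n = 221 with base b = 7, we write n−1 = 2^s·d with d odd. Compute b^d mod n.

221 − 1 = 220 = 2^2 · 55, so d = 55.
7^1 ≡ 7 (mod 221)
7^2 ≡ 7^2 = 49 ≡ 49 (mod 221)
7^4 ≡ 49^2 = 2401 ≡ 191 (mod 221)
7^8 ≡ 191^2 = 36481 ≡ 16 (mod 221)
7^16 ≡ 16^2 = 256 ≡ 35 (mod 221)
7^32 ≡ 35^2 = 1225 ≡ 120 (mod 221)
55 = 32 + 16 + 4 + 2 + 1 in binary powers of 2.
So 7^55 ≡ 120 · 35 · 191 · 49 · 7 ≡ 97 (mod 221).
Squaring chain: 97 → 127; never reaches −1, so base 7 is a Miller–Rabin witness that 221 is composite.

97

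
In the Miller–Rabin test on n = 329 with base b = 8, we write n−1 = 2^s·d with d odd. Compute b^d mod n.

162

329 − 1 = 328 = 2^3 · 41, so d = 41.
8^1 ≡ 8 (mod 329)
8^2 ≡ 8^2 = 64 ≡ 64 (mod 329)
8^4 ≡ 64^2 = 4096 ≡ 148 (mod 329)
8^8 ≡ 148^2 = 21904 ≡ 190 (mod 329)
8^16 ≡ 190^2 = 36100 ≡ 239 (mod 329)
8^32 ≡ 239^2 = 57121 ≡ 204 (mod 329)
41 = 32 + 8 + 1 in binary powers of 2.
So 8^41 ≡ 204 · 190 · 8 ≡ 162 (mod 329).
Squaring chain: 162 → 253 → 183; never reaches −1, so base 8 is a Miller–Rabin witness that 329 is composite.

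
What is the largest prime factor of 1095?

1095 = 3 · 365
365 = 5 · 73
73 is prime.
So 1095 = 3 · 5 · 73; the largest prime factor is 73.

73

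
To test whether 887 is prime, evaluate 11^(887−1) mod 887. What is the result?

1

11^1 ≡ 11 (mod 887)
11^2 ≡ 11^2 = 121 ≡ 121 (mod 887)
11^4 ≡ 121^2 = 14641 ≡ 449 (mod 887)
11^8 ≡ 449^2 = 201601 ≡ 252 (mod 887)
11^16 ≡ 252^2 = 63504 ≡ 527 (mod 887)
11^32 ≡ 527^2 = 277729 ≡ 98 (mod 887)
11^64 ≡ 98^2 = 9604 ≡ 734 (mod 887)
11^128 ≡ 734^2 = 538756 ≡ 347 (mod 887)
11^256 ≡ 347^2 = 120409 ≡ 664 (mod 887)
11^512 ≡ 664^2 = 440896 ≡ 57 (mod 887)
886 = 512 + 256 + 64 + 32 + 16 + 4 + 2 in binary powers of 2.
So 11^886 ≡ 57 · 664 · 734 · 98 · 527 · 449 · 121 ≡ 1 (mod 887).
Since the result is 1, base 11 gives no evidence that 887 is composite.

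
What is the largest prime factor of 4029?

79

4029 = 3 · 1343
1343 = 17 · 79
79 is prime.
So 4029 = 3 · 17 · 79; the largest prime factor is 79.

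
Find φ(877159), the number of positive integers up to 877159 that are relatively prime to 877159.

Factor: 877159 = 37 · 151 · 157.
φ(877159) = (37−1) · (151−1) · (157−1) = 36 · 150 · 156 = 842400.

842400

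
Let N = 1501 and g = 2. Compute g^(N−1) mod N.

1128

2^1 ≡ 2 (mod 1501)
2^2 ≡ 2^2 = 4 ≡ 4 (mod 1501)
2^4 ≡ 4^2 = 16 ≡ 16 (mod 1501)
2^8 ≡ 16^2 = 256 ≡ 256 (mod 1501)
2^16 ≡ 256^2 = 65536 ≡ 993 (mod 1501)
2^32 ≡ 993^2 = 986049 ≡ 1393 (mod 1501)
2^64 ≡ 1393^2 = 1940449 ≡ 1157 (mod 1501)
2^128 ≡ 1157^2 = 1338649 ≡ 1258 (mod 1501)
2^256 ≡ 1258^2 = 1582564 ≡ 510 (mod 1501)
2^512 ≡ 510^2 = 260100 ≡ 427 (mod 1501)
2^1024 ≡ 427^2 = 182329 ≡ 708 (mod 1501)
1500 = 1024 + 256 + 128 + 64 + 16 + 8 + 4 in binary powers of 2.
So 2^1500 ≡ 708 · 510 · 1258 · 1157 · 993 · 256 · 16 ≡ 1128 (mod 1501).
Since 1128 ≠ 1, base 2 is a Fermat witness: 1501 is composite.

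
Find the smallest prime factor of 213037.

213037 is odd.
Digit sum 16, not divisible by 3.
Ends in 7: not divisible by 5.
7: 213037 = 7·30433 + 6
11: 213037 = 11·19367

11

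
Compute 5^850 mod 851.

5^1 ≡ 5 (mod 851)
5^2 ≡ 5^2 = 25 ≡ 25 (mod 851)
5^4 ≡ 25^2 = 625 ≡ 625 (mod 851)
5^8 ≡ 625^2 = 390625 ≡ 16 (mod 851)
5^16 ≡ 16^2 = 256 ≡ 256 (mod 851)
5^32 ≡ 256^2 = 65536 ≡ 9 (mod 851)
5^64 ≡ 9^2 = 81 ≡ 81 (mod 851)
5^128 ≡ 81^2 = 6561 ≡ 604 (mod 851)
5^256 ≡ 604^2 = 364816 ≡ 588 (mod 851)
5^512 ≡ 588^2 = 345744 ≡ 238 (mod 851)
850 = 512 + 256 + 64 + 16 + 2 in binary powers of 2.
So 5^850 ≡ 238 · 588 · 81 · 256 · 25 ≡ 818 (mod 851).
Since 818 ≠ 1, base 5 is a Fermat witness: 851 is composite.

818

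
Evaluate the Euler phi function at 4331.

4200

Factor: 4331 = 61 · 71.
φ(4331) = (61−1) · (71−1) = 60 · 70 = 4200.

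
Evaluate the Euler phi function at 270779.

Factor: 270779 = 23 · 61 · 193.
φ(270779) = (23−1) · (61−1) · (193−1) = 22 · 60 · 192 = 253440.

253440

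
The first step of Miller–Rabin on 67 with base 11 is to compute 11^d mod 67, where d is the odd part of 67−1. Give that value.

67 − 1 = 66 = 2^1 · 33, so d = 33.
11^1 ≡ 11 (mod 67)
11^2 ≡ 11^2 = 121 ≡ 54 (mod 67)
11^4 ≡ 54^2 = 2916 ≡ 35 (mod 67)
11^8 ≡ 35^2 = 1225 ≡ 19 (mod 67)
11^16 ≡ 19^2 = 361 ≡ 26 (mod 67)
11^32 ≡ 26^2 = 676 ≡ 6 (mod 67)
33 = 32 + 1 in binary powers of 2.
So 11^33 ≡ 6 · 11 ≡ 66 (mod 67).
Since 11^d ≡ 66 (mod 67), base 11 does not prove 67 composite.

66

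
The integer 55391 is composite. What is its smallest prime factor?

55391 is odd.
Digit sum 23, not divisible by 3.
Ends in 1: not divisible by 5.
7: 55391 = 7·7913

7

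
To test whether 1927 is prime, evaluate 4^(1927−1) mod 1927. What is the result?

1390

4^1 ≡ 4 (mod 1927)
4^2 ≡ 4^2 = 16 ≡ 16 (mod 1927)
4^4 ≡ 16^2 = 256 ≡ 256 (mod 1927)
4^8 ≡ 256^2 = 65536 ≡ 18 (mod 1927)
4^16 ≡ 18^2 = 324 ≡ 324 (mod 1927)
4^32 ≡ 324^2 = 104976 ≡ 918 (mod 1927)
4^64 ≡ 918^2 = 842724 ≡ 625 (mod 1927)
4^128 ≡ 625^2 = 390625 ≡ 1371 (mod 1927)
4^256 ≡ 1371^2 = 1879641 ≡ 816 (mod 1927)
4^512 ≡ 816^2 = 665856 ≡ 1041 (mod 1927)
4^1024 ≡ 1041^2 = 1083681 ≡ 707 (mod 1927)
1926 = 1024 + 512 + 256 + 128 + 4 + 2 in binary powers of 2.
So 4^1926 ≡ 707 · 1041 · 816 · 1371 · 256 · 16 ≡ 1390 (mod 1927).
Since 1390 ≠ 1, base 4 is a Fermat witness: 1927 is composite.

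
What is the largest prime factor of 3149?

3149 = 47 · 67
67 is prime.
So 3149 = 47 · 67; the largest prime factor is 67.

67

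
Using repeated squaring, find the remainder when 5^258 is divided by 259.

5^1 ≡ 5 (mod 259)
5^2 ≡ 5^2 = 25 ≡ 25 (mod 259)
5^4 ≡ 25^2 = 625 ≡ 107 (mod 259)
5^8 ≡ 107^2 = 11449 ≡ 53 (mod 259)
5^16 ≡ 53^2 = 2809 ≡ 219 (mod 259)
5^32 ≡ 219^2 = 47961 ≡ 46 (mod 259)
5^64 ≡ 46^2 = 2116 ≡ 44 (mod 259)
5^128 ≡ 44^2 = 1936 ≡ 123 (mod 259)
5^256 ≡ 123^2 = 15129 ≡ 107 (mod 259)
258 = 256 + 2 in binary powers of 2.
So 5^258 ≡ 107 · 25 ≡ 85 (mod 259).
Since 85 ≠ 1, base 5 is a Fermat witness: 259 is composite.

85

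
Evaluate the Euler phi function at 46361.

Factor: 46361 = 7 · 37 · 179.
φ(46361) = (7−1) · (37−1) · (179−1) = 6 · 36 · 178 = 38448.

38448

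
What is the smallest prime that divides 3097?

19

3097 is odd.
Digit sum 19, not divisible by 3.
Ends in 7: not divisible by 5.
7: 3097 = 7·442 + 3
11: 3097 = 11·281 + 6
13: 3097 = 13·238 + 3
17: 3097 = 17·182 + 3
19: 3097 = 19·163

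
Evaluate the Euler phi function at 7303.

7128

Factor: 7303 = 67 · 109.
φ(7303) = (67−1) · (109−1) = 66 · 108 = 7128.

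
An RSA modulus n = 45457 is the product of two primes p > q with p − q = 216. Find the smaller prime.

Since p = q + 216, we have 45457 = q(q + 216), so q² + 216q − 45457 = 0.
Discriminant: 216² + 4·45457 = 46656 + 181828 = 228484; √228484 = 478.
q = (−216 + 478)/2 = 131, and p = q + 216 = 347.
Check: 131 · 347 = 45457.

131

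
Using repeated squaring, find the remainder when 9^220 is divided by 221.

152

9^1 ≡ 9 (mod 221)
9^2 ≡ 9^2 = 81 ≡ 81 (mod 221)
9^4 ≡ 81^2 = 6561 ≡ 152 (mod 221)
9^8 ≡ 152^2 = 23104 ≡ 120 (mod 221)
9^16 ≡ 120^2 = 14400 ≡ 35 (mod 221)
9^32 ≡ 35^2 = 1225 ≡ 120 (mod 221)
9^64 ≡ 120^2 = 14400 ≡ 35 (mod 221)
9^128 ≡ 35^2 = 1225 ≡ 120 (mod 221)
220 = 128 + 64 + 16 + 8 + 4 in binary powers of 2.
So 9^220 ≡ 120 · 35 · 35 · 120 · 152 ≡ 152 (mod 221).
Since 152 ≠ 1, base 9 is a Fermat witness: 221 is composite.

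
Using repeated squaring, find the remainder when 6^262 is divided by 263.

6^1 ≡ 6 (mod 263)
6^2 ≡ 6^2 = 36 ≡ 36 (mod 263)
6^4 ≡ 36^2 = 1296 ≡ 244 (mod 263)
6^8 ≡ 244^2 = 59536 ≡ 98 (mod 263)
6^16 ≡ 98^2 = 9604 ≡ 136 (mod 263)
6^32 ≡ 136^2 = 18496 ≡ 86 (mod 263)
6^64 ≡ 86^2 = 7396 ≡ 32 (mod 263)
6^128 ≡ 32^2 = 1024 ≡ 235 (mod 263)
6^256 ≡ 235^2 = 55225 ≡ 258 (mod 263)
262 = 256 + 4 + 2 in binary powers of 2.
So 6^262 ≡ 258 · 244 · 36 ≡ 1 (mod 263).
Since the result is 1, base 6 gives no evidence that 263 is composite.

1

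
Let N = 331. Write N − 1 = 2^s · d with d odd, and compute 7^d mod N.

330

331 − 1 = 330 = 2^1 · 165, so d = 165.
7^1 ≡ 7 (mod 331)
7^2 ≡ 7^2 = 49 ≡ 49 (mod 331)
7^4 ≡ 49^2 = 2401 ≡ 84 (mod 331)
7^8 ≡ 84^2 = 7056 ≡ 105 (mod 331)
7^16 ≡ 105^2 = 11025 ≡ 102 (mod 331)
7^32 ≡ 102^2 = 10404 ≡ 143 (mod 331)
7^64 ≡ 143^2 = 20449 ≡ 258 (mod 331)
7^128 ≡ 258^2 = 66564 ≡ 33 (mod 331)
165 = 128 + 32 + 4 + 1 in binary powers of 2.
So 7^165 ≡ 33 · 143 · 84 · 7 ≡ 330 (mod 331).
Since 7^d ≡ 330 (mod 331), base 7 does not prove 331 composite.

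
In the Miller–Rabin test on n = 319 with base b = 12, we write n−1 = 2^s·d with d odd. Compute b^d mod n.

319 − 1 = 318 = 2^1 · 159, so d = 159.
12^1 ≡ 12 (mod 319)
12^2 ≡ 12^2 = 144 ≡ 144 (mod 319)
12^4 ≡ 144^2 = 20736 ≡ 1 (mod 319)
12^8 ≡ 1^2 = 1 ≡ 1 (mod 319)
12^16 ≡ 1^2 = 1 ≡ 1 (mod 319)
12^32 ≡ 1^2 = 1 ≡ 1 (mod 319)
12^64 ≡ 1^2 = 1 ≡ 1 (mod 319)
12^128 ≡ 1^2 = 1 ≡ 1 (mod 319)
159 = 128 + 16 + 8 + 4 + 2 + 1 in binary powers of 2.
So 12^159 ≡ 1 · 1 · 1 · 1 · 144 · 12 ≡ 133 (mod 319).
Squaring chain: 133; never reaches −1, so base 12 is a Miller–Rabin witness that 319 is composite.

133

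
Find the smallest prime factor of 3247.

17

3247 is odd.
Digit sum 16, not divisible by 3.
Ends in 7: not divisible by 5.
7: 3247 = 7·463 + 6
11: 3247 = 11·295 + 2
13: 3247 = 13·249 + 10
17: 3247 = 17·191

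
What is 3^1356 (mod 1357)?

487

3^1 ≡ 3 (mod 1357)
3^2 ≡ 3^2 = 9 ≡ 9 (mod 1357)
3^4 ≡ 9^2 = 81 ≡ 81 (mod 1357)
3^8 ≡ 81^2 = 6561 ≡ 1133 (mod 1357)
3^16 ≡ 1133^2 = 1283689 ≡ 1324 (mod 1357)
3^32 ≡ 1324^2 = 1752976 ≡ 1089 (mod 1357)
3^64 ≡ 1089^2 = 1185921 ≡ 1260 (mod 1357)
3^128 ≡ 1260^2 = 1587600 ≡ 1267 (mod 1357)
3^256 ≡ 1267^2 = 1605289 ≡ 1315 (mod 1357)
3^512 ≡ 1315^2 = 1729225 ≡ 407 (mod 1357)
3^1024 ≡ 407^2 = 165649 ≡ 95 (mod 1357)
1356 = 1024 + 256 + 64 + 8 + 4 in binary powers of 2.
So 3^1356 ≡ 95 · 1315 · 1260 · 1133 · 81 ≡ 487 (mod 1357).
Since 487 ≠ 1, base 3 is a Fermat witness: 1357 is composite.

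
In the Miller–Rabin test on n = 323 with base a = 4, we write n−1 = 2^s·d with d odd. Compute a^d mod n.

157

323 − 1 = 322 = 2^1 · 161, so d = 161.
4^1 ≡ 4 (mod 323)
4^2 ≡ 4^2 = 16 ≡ 16 (mod 323)
4^4 ≡ 16^2 = 256 ≡ 256 (mod 323)
4^8 ≡ 256^2 = 65536 ≡ 290 (mod 323)
4^16 ≡ 290^2 = 84100 ≡ 120 (mod 323)
4^32 ≡ 120^2 = 14400 ≡ 188 (mod 323)
4^64 ≡ 188^2 = 35344 ≡ 137 (mod 323)
4^128 ≡ 137^2 = 18769 ≡ 35 (mod 323)
161 = 128 + 32 + 1 in binary powers of 2.
So 4^161 ≡ 35 · 188 · 4 ≡ 157 (mod 323).
Squaring chain: 157; never reaches −1, so base 4 is a Miller–Rabin witness that 323 is composite.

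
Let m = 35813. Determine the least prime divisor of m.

35813 is odd.
Digit sum 20, not divisible by 3.
Ends in 3: not divisible by 5.
7: 35813 = 7·5116 + 1
11: 35813 = 11·3255 + 8
13: 35813 = 13·2754 + 11
17: 35813 = 17·2106 + 11
19: 35813 = 19·1884 + 17
23: 35813 = 23·1557 + 2
29: 35813 = 29·1234 + 27
31: 35813 = 31·1155 + 8
37: 35813 = 37·967 + 34
41: 35813 = 41·873 + 20
43: 35813 = 43·832 + 37
47: 35813 = 47·761 + 46
53: 35813 = 53·675 + 38
59: 35813 = 59·607

59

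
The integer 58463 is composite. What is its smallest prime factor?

58463 is odd.
Digit sum 26, not divisible by 3.
Ends in 3: not divisible by 5.
7: 58463 = 7·8351 + 6
11: 58463 = 11·5314 + 9
13: 58463 = 13·4497 + 2
17: 58463 = 17·3439

17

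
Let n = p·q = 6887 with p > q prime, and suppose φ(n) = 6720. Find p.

φ(n) = (p−1)(q−1) = n − (p+q) + 1, so p + q = 6887 − 6720 + 1 = 168.
p and q are the roots of t² − 168t + 6887 = 0.
Discriminant: 168² − 4·6887 = 28224 − 27548 = 676; √676 = 26.
q = (168 − 26)/2 = 71, p = (168 + 26)/2 = 97.
Check: 71 · 97 = 6887.

97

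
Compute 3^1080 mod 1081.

3^1 ≡ 3 (mod 1081)
3^2 ≡ 3^2 = 9 ≡ 9 (mod 1081)
3^4 ≡ 9^2 = 81 ≡ 81 (mod 1081)
3^8 ≡ 81^2 = 6561 ≡ 75 (mod 1081)
3^16 ≡ 75^2 = 5625 ≡ 220 (mod 1081)
3^32 ≡ 220^2 = 48400 ≡ 836 (mod 1081)
3^64 ≡ 836^2 = 698896 ≡ 570 (mod 1081)
3^128 ≡ 570^2 = 324900 ≡ 600 (mod 1081)
3^256 ≡ 600^2 = 360000 ≡ 27 (mod 1081)
3^512 ≡ 27^2 = 729 ≡ 729 (mod 1081)
3^1024 ≡ 729^2 = 531441 ≡ 670 (mod 1081)
1080 = 1024 + 32 + 16 + 8 in binary powers of 2.
So 3^1080 ≡ 670 · 836 · 220 · 75 ≡ 768 (mod 1081).
Since 768 ≠ 1, base 3 is a Fermat witness: 1081 is composite.

768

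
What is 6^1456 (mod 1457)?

6^1 ≡ 6 (mod 1457)
6^2 ≡ 6^2 = 36 ≡ 36 (mod 1457)
6^4 ≡ 36^2 = 1296 ≡ 1296 (mod 1457)
6^8 ≡ 1296^2 = 1679616 ≡ 1152 (mod 1457)
6^16 ≡ 1152^2 = 1327104 ≡ 1234 (mod 1457)
6^32 ≡ 1234^2 = 1522756 ≡ 191 (mod 1457)
6^64 ≡ 191^2 = 36481 ≡ 56 (mod 1457)
6^128 ≡ 56^2 = 3136 ≡ 222 (mod 1457)
6^256 ≡ 222^2 = 49284 ≡ 1203 (mod 1457)
6^512 ≡ 1203^2 = 1447209 ≡ 408 (mod 1457)
6^1024 ≡ 408^2 = 166464 ≡ 366 (mod 1457)
1456 = 1024 + 256 + 128 + 32 + 16 in binary powers of 2.
So 6^1456 ≡ 366 · 1203 · 222 · 191 · 1234 ≡ 521 (mod 1457).
Since 521 ≠ 1, base 6 is a Fermat witness: 1457 is composite.

521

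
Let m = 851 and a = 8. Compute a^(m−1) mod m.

8^1 ≡ 8 (mod 851)
8^2 ≡ 8^2 = 64 ≡ 64 (mod 851)
8^4 ≡ 64^2 = 4096 ≡ 692 (mod 851)
8^8 ≡ 692^2 = 478864 ≡ 602 (mod 851)
8^16 ≡ 602^2 = 362404 ≡ 729 (mod 851)
8^32 ≡ 729^2 = 531441 ≡ 417 (mod 851)
8^64 ≡ 417^2 = 173889 ≡ 285 (mod 851)
8^128 ≡ 285^2 = 81225 ≡ 380 (mod 851)
8^256 ≡ 380^2 = 144400 ≡ 581 (mod 851)
8^512 ≡ 581^2 = 337561 ≡ 565 (mod 851)
850 = 512 + 256 + 64 + 16 + 2 in binary powers of 2.
So 8^850 ≡ 565 · 581 · 285 · 729 · 64 ≡ 788 (mod 851).
Since 788 ≠ 1, base 8 is a Fermat witness: 851 is composite.

788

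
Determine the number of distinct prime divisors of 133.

2

133 = 7 · 19
133 = 7 · 19, which has 2 distinct prime factors.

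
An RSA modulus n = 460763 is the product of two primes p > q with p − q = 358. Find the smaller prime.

Since p = q + 358, we have 460763 = q(q + 358), so q² + 358q − 460763 = 0.
Discriminant: 358² + 4·460763 = 128164 + 1843052 = 1971216; √1971216 = 1404.
q = (−358 + 1404)/2 = 523, and p = q + 358 = 881.
Check: 523 · 881 = 460763.

523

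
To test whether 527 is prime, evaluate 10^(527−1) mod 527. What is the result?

382

10^1 ≡ 10 (mod 527)
10^2 ≡ 10^2 = 100 ≡ 100 (mod 527)
10^4 ≡ 100^2 = 10000 ≡ 514 (mod 527)
10^8 ≡ 514^2 = 264196 ≡ 169 (mod 527)
10^16 ≡ 169^2 = 28561 ≡ 103 (mod 527)
10^32 ≡ 103^2 = 10609 ≡ 69 (mod 527)
10^64 ≡ 69^2 = 4761 ≡ 18 (mod 527)
10^128 ≡ 18^2 = 324 ≡ 324 (mod 527)
10^256 ≡ 324^2 = 104976 ≡ 103 (mod 527)
10^512 ≡ 103^2 = 10609 ≡ 69 (mod 527)
526 = 512 + 8 + 4 + 2 in binary powers of 2.
So 10^526 ≡ 69 · 169 · 514 · 100 ≡ 382 (mod 527).
Since 382 ≠ 1, base 10 is a Fermat witness: 527 is composite.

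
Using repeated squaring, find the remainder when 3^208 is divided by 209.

16

3^1 ≡ 3 (mod 209)
3^2 ≡ 3^2 = 9 ≡ 9 (mod 209)
3^4 ≡ 9^2 = 81 ≡ 81 (mod 209)
3^8 ≡ 81^2 = 6561 ≡ 82 (mod 209)
3^16 ≡ 82^2 = 6724 ≡ 36 (mod 209)
3^32 ≡ 36^2 = 1296 ≡ 42 (mod 209)
3^64 ≡ 42^2 = 1764 ≡ 92 (mod 209)
3^128 ≡ 92^2 = 8464 ≡ 104 (mod 209)
208 = 128 + 64 + 16 in binary powers of 2.
So 3^208 ≡ 104 · 92 · 36 ≡ 16 (mod 209).
Since 16 ≠ 1, base 3 is a Fermat witness: 209 is composite.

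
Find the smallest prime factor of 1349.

1349 is odd.
Digit sum 17, not divisible by 3.
Ends in 9: not divisible by 5.
7: 1349 = 7·192 + 5
11: 1349 = 11·122 + 7
13: 1349 = 13·103 + 10
17: 1349 = 17·79 + 6
19: 1349 = 19·71

19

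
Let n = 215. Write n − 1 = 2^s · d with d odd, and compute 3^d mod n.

77

215 − 1 = 214 = 2^1 · 107, so d = 107.
3^1 ≡ 3 (mod 215)
3^2 ≡ 3^2 = 9 ≡ 9 (mod 215)
3^4 ≡ 9^2 = 81 ≡ 81 (mod 215)
3^8 ≡ 81^2 = 6561 ≡ 111 (mod 215)
3^16 ≡ 111^2 = 12321 ≡ 66 (mod 215)
3^32 ≡ 66^2 = 4356 ≡ 56 (mod 215)
3^64 ≡ 56^2 = 3136 ≡ 126 (mod 215)
107 = 64 + 32 + 8 + 2 + 1 in binary powers of 2.
So 3^107 ≡ 126 · 56 · 111 · 9 · 3 ≡ 77 (mod 215).
Squaring chain: 77; never reaches −1, so base 3 is a Miller–Rabin witness that 215 is composite.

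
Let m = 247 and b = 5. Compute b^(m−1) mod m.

5^1 ≡ 5 (mod 247)
5^2 ≡ 5^2 = 25 ≡ 25 (mod 247)
5^4 ≡ 25^2 = 625 ≡ 131 (mod 247)
5^8 ≡ 131^2 = 17161 ≡ 118 (mod 247)
5^16 ≡ 118^2 = 13924 ≡ 92 (mod 247)
5^32 ≡ 92^2 = 8464 ≡ 66 (mod 247)
5^64 ≡ 66^2 = 4356 ≡ 157 (mod 247)
5^128 ≡ 157^2 = 24649 ≡ 196 (mod 247)
246 = 128 + 64 + 32 + 16 + 4 + 2 in binary powers of 2.
So 5^246 ≡ 196 · 157 · 66 · 92 · 131 · 25 ≡ 220 (mod 247).
Since 220 ≠ 1, base 5 is a Fermat witness: 247 is composite.

220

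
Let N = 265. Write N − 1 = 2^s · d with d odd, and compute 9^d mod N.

265 − 1 = 264 = 2^3 · 33, so d = 33.
9^1 ≡ 9 (mod 265)
9^2 ≡ 9^2 = 81 ≡ 81 (mod 265)
9^4 ≡ 81^2 = 6561 ≡ 201 (mod 265)
9^8 ≡ 201^2 = 40401 ≡ 121 (mod 265)
9^16 ≡ 121^2 = 14641 ≡ 66 (mod 265)
9^32 ≡ 66^2 = 4356 ≡ 116 (mod 265)
33 = 32 + 1 in binary powers of 2.
So 9^33 ≡ 116 · 9 ≡ 249 (mod 265).
Squaring chain: 249 → 256 → 81; never reaches −1, so base 9 is a Miller–Rabin witness that 265 is composite.

249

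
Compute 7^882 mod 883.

7^1 ≡ 7 (mod 883)
7^2 ≡ 7^2 = 49 ≡ 49 (mod 883)
7^4 ≡ 49^2 = 2401 ≡ 635 (mod 883)
7^8 ≡ 635^2 = 403225 ≡ 577 (mod 883)
7^16 ≡ 577^2 = 332929 ≡ 38 (mod 883)
7^32 ≡ 38^2 = 1444 ≡ 561 (mod 883)
7^64 ≡ 561^2 = 314721 ≡ 373 (mod 883)
7^128 ≡ 373^2 = 139129 ≡ 498 (mod 883)
7^256 ≡ 498^2 = 248004 ≡ 764 (mod 883)
7^512 ≡ 764^2 = 583696 ≡ 33 (mod 883)
882 = 512 + 256 + 64 + 32 + 16 + 2 in binary powers of 2.
So 7^882 ≡ 33 · 764 · 373 · 561 · 38 · 49 ≡ 1 (mod 883).
Since the result is 1, base 7 gives no evidence that 883 is composite.

1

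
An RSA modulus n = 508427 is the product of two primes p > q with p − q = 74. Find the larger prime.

751

Since p = q + 74, we have 508427 = q(q + 74), so q² + 74q − 508427 = 0.
Discriminant: 74² + 4·508427 = 5476 + 2033708 = 2039184; √2039184 = 1428.
q = (−74 + 1428)/2 = 677, and p = q + 74 = 751.
Check: 677 · 751 = 508427.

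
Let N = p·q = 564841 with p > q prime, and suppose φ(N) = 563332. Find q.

φ(n) = (p−1)(q−1) = n − (p+q) + 1, so p + q = 564841 − 563332 + 1 = 1510.
p and q are the roots of t² − 1510t + 564841 = 0.
Discriminant: 1510² − 4·564841 = 2280100 − 2259364 = 20736; √20736 = 144.
q = (1510 − 144)/2 = 683, p = (1510 + 144)/2 = 827.
Check: 683 · 827 = 564841.

683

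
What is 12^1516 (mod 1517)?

12^1 ≡ 12 (mod 1517)
12^2 ≡ 12^2 = 144 ≡ 144 (mod 1517)
12^4 ≡ 144^2 = 20736 ≡ 1015 (mod 1517)
12^8 ≡ 1015^2 = 1030225 ≡ 182 (mod 1517)
12^16 ≡ 182^2 = 33124 ≡ 1267 (mod 1517)
12^32 ≡ 1267^2 = 1605289 ≡ 303 (mod 1517)
12^64 ≡ 303^2 = 91809 ≡ 789 (mod 1517)
12^128 ≡ 789^2 = 622521 ≡ 551 (mod 1517)
12^256 ≡ 551^2 = 303601 ≡ 201 (mod 1517)
12^512 ≡ 201^2 = 40401 ≡ 959 (mod 1517)
12^1024 ≡ 959^2 = 919681 ≡ 379 (mod 1517)
1516 = 1024 + 256 + 128 + 64 + 32 + 8 + 4 in binary powers of 2.
So 12^1516 ≡ 379 · 201 · 551 · 789 · 303 · 182 · 1015 ≡ 127 (mod 1517).
Since 127 ≠ 1, base 12 is a Fermat witness: 1517 is composite.

127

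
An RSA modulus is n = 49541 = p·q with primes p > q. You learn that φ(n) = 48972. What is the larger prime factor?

φ(n) = (p−1)(q−1) = n − (p+q) + 1, so p + q = 49541 − 48972 + 1 = 570.
p and q are the roots of t² − 570t + 49541 = 0.
Discriminant: 570² − 4·49541 = 324900 − 198164 = 126736; √126736 = 356.
q = (570 − 356)/2 = 107, p = (570 + 356)/2 = 463.
Check: 107 · 463 = 49541.

463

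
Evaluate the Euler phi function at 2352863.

Factor: 2352863 = 73 · 167 · 193.
φ(2352863) = (73−1) · (167−1) · (193−1) = 72 · 166 · 192 = 2294784.

2294784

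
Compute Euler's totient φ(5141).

4992

Factor: 5141 = 53 · 97.
φ(5141) = (53−1) · (97−1) = 52 · 96 = 4992.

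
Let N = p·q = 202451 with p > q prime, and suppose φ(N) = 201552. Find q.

443

φ(n) = (p−1)(q−1) = n − (p+q) + 1, so p + q = 202451 − 201552 + 1 = 900.
p and q are the roots of t² − 900t + 202451 = 0.
Discriminant: 900² − 4·202451 = 810000 − 809804 = 196; √196 = 14.
q = (900 − 14)/2 = 443, p = (900 + 14)/2 = 457.
Check: 443 · 457 = 202451.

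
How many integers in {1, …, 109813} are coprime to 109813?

97680

Factor: 109813 = 11 · 67 · 149.
φ(109813) = (11−1) · (67−1) · (149−1) = 10 · 66 · 148 = 97680.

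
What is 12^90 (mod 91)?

12^1 ≡ 12 (mod 91)
12^2 ≡ 12^2 = 144 ≡ 53 (mod 91)
12^4 ≡ 53^2 = 2809 ≡ 79 (mod 91)
12^8 ≡ 79^2 = 6241 ≡ 53 (mod 91)
12^16 ≡ 53^2 = 2809 ≡ 79 (mod 91)
12^32 ≡ 79^2 = 6241 ≡ 53 (mod 91)
12^64 ≡ 53^2 = 2809 ≡ 79 (mod 91)
90 = 64 + 16 + 8 + 2 in binary powers of 2.
So 12^90 ≡ 79 · 79 · 53 · 53 ≡ 1 (mod 91).
Since the result is 1, base 12 gives no evidence that 91 is composite.

1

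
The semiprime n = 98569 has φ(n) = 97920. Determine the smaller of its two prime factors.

φ(n) = (p−1)(q−1) = n − (p+q) + 1, so p + q = 98569 − 97920 + 1 = 650.
p and q are the roots of t² − 650t + 98569 = 0.
Discriminant: 650² − 4·98569 = 422500 − 394276 = 28224; √28224 = 168.
q = (650 − 168)/2 = 241, p = (650 + 168)/2 = 409.
Check: 241 · 409 = 98569.

241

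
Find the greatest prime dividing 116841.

116841 = 3 · 38947
38947 = 17 · 2291
2291 = 29 · 79
79 is prime.
So 116841 = 3 · 17 · 29 · 79; the largest prime factor is 79.

79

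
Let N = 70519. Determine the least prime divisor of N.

70519 is odd.
Digit sum 22, not divisible by 3.
Ends in 9: not divisible by 5.
7: 70519 = 7·10074 + 1
11: 70519 = 11·6410 + 9
13: 70519 = 13·5424 + 7
17: 70519 = 17·4148 + 3
19: 70519 = 19·3711 + 10
23: 70519 = 23·3066 + 1
29: 70519 = 29·2431 + 20
31: 70519 = 31·2274 + 25
37: 70519 = 37·1905 + 34
41: 70519 = 41·1719 + 40
43: 70519 = 43·1639 + 42
47: 70519 = 47·1500 + 19
53: 70519 = 53·1330 + 29
59: 70519 = 59·1195 + 14
61: 70519 = 61·1156 + 3
67: 70519 = 67·1052 + 35
71: 70519 = 71·993 + 16
73: 70519 = 73·966 + 1
79: 70519 = 79·892 + 51
83: 70519 = 83·849 + 52
89: 70519 = 89·792 + 31
97: 70519 = 97·727

97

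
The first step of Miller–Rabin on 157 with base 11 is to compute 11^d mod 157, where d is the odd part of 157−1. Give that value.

157 − 1 = 156 = 2^2 · 39, so d = 39.
11^1 ≡ 11 (mod 157)
11^2 ≡ 11^2 = 121 ≡ 121 (mod 157)
11^4 ≡ 121^2 = 14641 ≡ 40 (mod 157)
11^8 ≡ 40^2 = 1600 ≡ 30 (mod 157)
11^16 ≡ 30^2 = 900 ≡ 115 (mod 157)
11^32 ≡ 115^2 = 13225 ≡ 37 (mod 157)
39 = 32 + 4 + 2 + 1 in binary powers of 2.
So 11^39 ≡ 37 · 40 · 121 · 11 ≡ 1 (mod 157).
Since 11^d ≡ 1 (mod 157), base 11 does not prove 157 composite.

1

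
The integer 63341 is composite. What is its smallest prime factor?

97

63341 is odd.
Digit sum 17, not divisible by 3.
Ends in 1: not divisible by 5.
7: 63341 = 7·9048 + 5
11: 63341 = 11·5758 + 3
13: 63341 = 13·4872 + 5
17: 63341 = 17·3725 + 16
19: 63341 = 19·3333 + 14
23: 63341 = 23·2753 + 22
29: 63341 = 29·2184 + 5
31: 63341 = 31·2043 + 8
37: 63341 = 37·1711 + 34
41: 63341 = 41·1544 + 37
43: 63341 = 43·1473 + 2
47: 63341 = 47·1347 + 32
53: 63341 = 53·1195 + 6
59: 63341 = 59·1073 + 34
61: 63341 = 61·1038 + 23
67: 63341 = 67·945 + 26
71: 63341 = 71·892 + 9
73: 63341 = 73·867 + 50
79: 63341 = 79·801 + 62
83: 63341 = 83·763 + 12
89: 63341 = 89·711 + 62
97: 63341 = 97·653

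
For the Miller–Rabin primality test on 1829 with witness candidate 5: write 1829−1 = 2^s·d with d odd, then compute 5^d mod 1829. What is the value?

1462

1829 − 1 = 1828 = 2^2 · 457, so d = 457.
5^1 ≡ 5 (mod 1829)
5^2 ≡ 5^2 = 25 ≡ 25 (mod 1829)
5^4 ≡ 25^2 = 625 ≡ 625 (mod 1829)
5^8 ≡ 625^2 = 390625 ≡ 1048 (mod 1829)
5^16 ≡ 1048^2 = 1098304 ≡ 904 (mod 1829)
5^32 ≡ 904^2 = 817216 ≡ 1482 (mod 1829)
5^64 ≡ 1482^2 = 2196324 ≡ 1524 (mod 1829)
5^128 ≡ 1524^2 = 2322576 ≡ 1575 (mod 1829)
5^256 ≡ 1575^2 = 2480625 ≡ 501 (mod 1829)
457 = 256 + 128 + 64 + 8 + 1 in binary powers of 2.
So 5^457 ≡ 501 · 1575 · 1524 · 1048 · 5 ≡ 1462 (mod 1829).
Squaring chain: 1462 → 1172; never reaches −1, so base 5 is a Miller–Rabin witness that 1829 is composite.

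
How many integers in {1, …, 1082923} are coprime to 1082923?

1036800

Factor: 1082923 = 31 · 181 · 193.
φ(1082923) = (31−1) · (181−1) · (193−1) = 30 · 180 · 192 = 1036800.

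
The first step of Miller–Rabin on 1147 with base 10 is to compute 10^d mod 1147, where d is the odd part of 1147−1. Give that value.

1000

1147 − 1 = 1146 = 2^1 · 573, so d = 573.
10^1 ≡ 10 (mod 1147)
10^2 ≡ 10^2 = 100 ≡ 100 (mod 1147)
10^4 ≡ 100^2 = 10000 ≡ 824 (mod 1147)
10^8 ≡ 824^2 = 678976 ≡ 1099 (mod 1147)
10^16 ≡ 1099^2 = 1207801 ≡ 10 (mod 1147)
10^32 ≡ 10^2 = 100 ≡ 100 (mod 1147)
10^64 ≡ 100^2 = 10000 ≡ 824 (mod 1147)
10^128 ≡ 824^2 = 678976 ≡ 1099 (mod 1147)
10^256 ≡ 1099^2 = 1207801 ≡ 10 (mod 1147)
10^512 ≡ 10^2 = 100 ≡ 100 (mod 1147)
573 = 512 + 32 + 16 + 8 + 4 + 1 in binary powers of 2.
So 10^573 ≡ 100 · 100 · 10 · 1099 · 824 · 10 ≡ 1000 (mod 1147).
Squaring chain: 1000; never reaches −1, so base 10 is a Miller–Rabin witness that 1147 is composite.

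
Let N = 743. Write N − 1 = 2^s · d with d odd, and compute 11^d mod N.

743 − 1 = 742 = 2^1 · 371, so d = 371.
11^1 ≡ 11 (mod 743)
11^2 ≡ 11^2 = 121 ≡ 121 (mod 743)
11^4 ≡ 121^2 = 14641 ≡ 524 (mod 743)
11^8 ≡ 524^2 = 274576 ≡ 409 (mod 743)
11^16 ≡ 409^2 = 167281 ≡ 106 (mod 743)
11^32 ≡ 106^2 = 11236 ≡ 91 (mod 743)
11^64 ≡ 91^2 = 8281 ≡ 108 (mod 743)
11^128 ≡ 108^2 = 11664 ≡ 519 (mod 743)
11^256 ≡ 519^2 = 269361 ≡ 395 (mod 743)
371 = 256 + 64 + 32 + 16 + 2 + 1 in binary powers of 2.
So 11^371 ≡ 395 · 108 · 91 · 106 · 121 · 11 ≡ 1 (mod 743).
Since 11^d ≡ 1 (mod 743), base 11 does not prove 743 composite.

1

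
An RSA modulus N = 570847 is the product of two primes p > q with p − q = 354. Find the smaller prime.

599

Since p = q + 354, we have 570847 = q(q + 354), so q² + 354q − 570847 = 0.
Discriminant: 354² + 4·570847 = 125316 + 2283388 = 2408704; √2408704 = 1552.
q = (−354 + 1552)/2 = 599, and p = q + 354 = 953.
Check: 599 · 953 = 570847.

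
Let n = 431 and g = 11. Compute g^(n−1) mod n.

11^1 ≡ 11 (mod 431)
11^2 ≡ 11^2 = 121 ≡ 121 (mod 431)
11^4 ≡ 121^2 = 14641 ≡ 418 (mod 431)
11^8 ≡ 418^2 = 174724 ≡ 169 (mod 431)
11^16 ≡ 169^2 = 28561 ≡ 115 (mod 431)
11^32 ≡ 115^2 = 13225 ≡ 295 (mod 431)
11^64 ≡ 295^2 = 87025 ≡ 394 (mod 431)
11^128 ≡ 394^2 = 155236 ≡ 76 (mod 431)
11^256 ≡ 76^2 = 5776 ≡ 173 (mod 431)
430 = 256 + 128 + 32 + 8 + 4 + 2 in binary powers of 2.
So 11^430 ≡ 173 · 76 · 295 · 169 · 418 · 121 ≡ 1 (mod 431).
Since the result is 1, base 11 gives no evidence that 431 is composite.

1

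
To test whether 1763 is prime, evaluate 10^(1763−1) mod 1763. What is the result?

10^1 ≡ 10 (mod 1763)
10^2 ≡ 10^2 = 100 ≡ 100 (mod 1763)
10^4 ≡ 100^2 = 10000 ≡ 1185 (mod 1763)
10^8 ≡ 1185^2 = 1404225 ≡ 877 (mod 1763)
10^16 ≡ 877^2 = 769129 ≡ 461 (mod 1763)
10^32 ≡ 461^2 = 212521 ≡ 961 (mod 1763)
10^64 ≡ 961^2 = 923521 ≡ 1472 (mod 1763)
10^128 ≡ 1472^2 = 2166784 ≡ 57 (mod 1763)
10^256 ≡ 57^2 = 3249 ≡ 1486 (mod 1763)
10^512 ≡ 1486^2 = 2208196 ≡ 920 (mod 1763)
10^1024 ≡ 920^2 = 846400 ≡ 160 (mod 1763)
1762 = 1024 + 512 + 128 + 64 + 32 + 2 in binary powers of 2.
So 10^1762 ≡ 160 · 920 · 57 · 1472 · 961 · 100 ≡ 1330 (mod 1763).
Since 1330 ≠ 1, base 10 is a Fermat witness: 1763 is composite.

1330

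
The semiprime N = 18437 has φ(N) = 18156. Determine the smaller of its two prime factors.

φ(n) = (p−1)(q−1) = n − (p+q) + 1, so p + q = 18437 − 18156 + 1 = 282.
p and q are the roots of t² − 282t + 18437 = 0.
Discriminant: 282² − 4·18437 = 79524 − 73748 = 5776; √5776 = 76.
q = (282 − 76)/2 = 103, p = (282 + 76)/2 = 179.
Check: 103 · 179 = 18437.

103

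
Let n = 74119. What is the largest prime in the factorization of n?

74119 = 19 · 3901
3901 = 47 · 83
83 is prime.
So 74119 = 19 · 47 · 83; the largest prime factor is 83.

83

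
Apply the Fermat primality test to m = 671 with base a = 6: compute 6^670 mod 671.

353

6^1 ≡ 6 (mod 671)
6^2 ≡ 6^2 = 36 ≡ 36 (mod 671)
6^4 ≡ 36^2 = 1296 ≡ 625 (mod 671)
6^8 ≡ 625^2 = 390625 ≡ 103 (mod 671)
6^16 ≡ 103^2 = 10609 ≡ 544 (mod 671)
6^32 ≡ 544^2 = 295936 ≡ 25 (mod 671)
6^64 ≡ 25^2 = 625 ≡ 625 (mod 671)
6^128 ≡ 625^2 = 390625 ≡ 103 (mod 671)
6^256 ≡ 103^2 = 10609 ≡ 544 (mod 671)
6^512 ≡ 544^2 = 295936 ≡ 25 (mod 671)
670 = 512 + 128 + 16 + 8 + 4 + 2 in binary powers of 2.
So 6^670 ≡ 25 · 103 · 544 · 103 · 625 · 36 ≡ 353 (mod 671).
Since 353 ≠ 1, base 6 is a Fermat witness: 671 is composite.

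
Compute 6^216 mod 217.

6^1 ≡ 6 (mod 217)
6^2 ≡ 6^2 = 36 ≡ 36 (mod 217)
6^4 ≡ 36^2 = 1296 ≡ 211 (mod 217)
6^8 ≡ 211^2 = 44521 ≡ 36 (mod 217)
6^16 ≡ 36^2 = 1296 ≡ 211 (mod 217)
6^32 ≡ 211^2 = 44521 ≡ 36 (mod 217)
6^64 ≡ 36^2 = 1296 ≡ 211 (mod 217)
6^128 ≡ 211^2 = 44521 ≡ 36 (mod 217)
216 = 128 + 64 + 16 + 8 in binary powers of 2.
So 6^216 ≡ 36 · 211 · 211 · 36 ≡ 1 (mod 217).
Since the result is 1, base 6 gives no evidence that 217 is composite.

1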